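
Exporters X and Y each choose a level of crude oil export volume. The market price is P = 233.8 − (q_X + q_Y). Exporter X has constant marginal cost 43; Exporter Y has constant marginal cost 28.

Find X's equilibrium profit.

Exporter X's profit: π = q_X(233.8 − (q_X + q_Y)) − 43q_X.
∂π/∂q_X = 190.8 − 2q_X − q_Y = 0, so q_X = 95.4 − 0.5q_Y.
By the same steps for Y: q_Y = 102.9 − 0.5q_X.
Plugging q_Y into X's best response: q_X = 95.4 − 0.5(102.9 − 0.5q_X) ⇒ 0.75q_X = 43.95, so q_X = 58.6.
Then q_Y = 102.9 − 0.5·58.6 = 73.6.
Price P = 233.8 − 132.2 = 101.6.
X's profit: (101.6 − 43)·58.6 = 3433.96.

3433.96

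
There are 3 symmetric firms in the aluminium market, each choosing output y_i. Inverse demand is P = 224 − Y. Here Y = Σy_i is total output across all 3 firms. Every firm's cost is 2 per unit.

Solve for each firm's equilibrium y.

55.5

A representative firm's profit is π_i = y_i(224 − Y) − 2y_i, with Y = y_i + Σ_{j≠i} y_j.
First-order condition: 222 − 2y_i − Σ_{j≠i} y_j = 0.
In a symmetric equilibrium every firm chooses the same y, so Σ_{j≠i} y_j = 2y. The condition becomes 222 − 4y = 0, giving y = 222/4 = 55.5.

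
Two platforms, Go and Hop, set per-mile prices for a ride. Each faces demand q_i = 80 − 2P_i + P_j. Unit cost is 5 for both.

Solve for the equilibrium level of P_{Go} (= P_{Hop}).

30

Go's profit: π = (P_{Go} − 5)(80 − 2P_{Go} + P_{Hop}).
∂π/∂P_{Go} = 90 − 4P_{Go} + P_{Hop} = 0 ⇒ P_{Go} = 22.5 + 0.25P_{Hop}.
The game is symmetric, so in equilibrium P_{Hop} = P_{Go}: the reaction function gives 0.75P_{Go} = 22.5, hence P_{Go} = 30.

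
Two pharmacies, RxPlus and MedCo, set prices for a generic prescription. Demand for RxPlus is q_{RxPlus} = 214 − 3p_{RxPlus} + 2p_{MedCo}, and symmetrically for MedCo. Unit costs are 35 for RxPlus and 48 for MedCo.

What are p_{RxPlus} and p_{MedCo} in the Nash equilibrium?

82.1875, 87.0625

RxPlus's profit: π = (p_{RxPlus} − 35)(214 − 3p_{RxPlus} + 2p_{MedCo}).
∂π/∂p_{RxPlus} = 319 − 6p_{RxPlus} + 2p_{MedCo} = 0 ⇒ p_{RxPlus} = 319/6 + (1/3)p_{MedCo}.
Similarly p_{MedCo} = 179/3 + (1/3)p_{RxPlus}.
Plugging p_{MedCo} into RxPlus's best response: p_{RxPlus} = 319/6 + (1/3)(179/3 + (1/3)p_{RxPlus}) ⇒ (8/9)p_{RxPlus} = 1315/18, so p_{RxPlus} = 82.1875.
Then p_{MedCo} = 179/3 + (1/3)·82.1875 = 87.0625.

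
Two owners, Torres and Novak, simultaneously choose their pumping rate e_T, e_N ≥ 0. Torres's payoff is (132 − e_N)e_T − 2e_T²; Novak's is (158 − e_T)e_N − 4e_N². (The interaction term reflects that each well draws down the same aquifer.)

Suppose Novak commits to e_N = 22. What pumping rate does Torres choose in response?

27.5

Expanding Torres's payoff: 132e_T − e_Ne_T − 2e_T².
∂π/∂e_T = 132 − e_N − 4e_T = 0, so e_T = 33 − 0.25e_N.
At e_N = 22: e_T = 33 − 0.25·22 = 27.5.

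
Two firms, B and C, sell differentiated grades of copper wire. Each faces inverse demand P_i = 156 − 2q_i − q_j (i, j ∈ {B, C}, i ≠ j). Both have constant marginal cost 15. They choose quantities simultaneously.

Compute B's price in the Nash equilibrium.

71.4

Firm B's profit: π = q_B(156 − 2q_B − q_C) − 15q_B.
∂π/∂q_B = 141 − 4q_B − q_C = 0 ⇒ q_B = 35.25 − 0.25q_C.
Setting q_B = q_C in the reaction function: q_B = 35.25 − 0.25q_B, so q_B = 35.25 / 1.25 = 28.2.
P_B = 156 − 2·28.2 − 28.2 = 71.4.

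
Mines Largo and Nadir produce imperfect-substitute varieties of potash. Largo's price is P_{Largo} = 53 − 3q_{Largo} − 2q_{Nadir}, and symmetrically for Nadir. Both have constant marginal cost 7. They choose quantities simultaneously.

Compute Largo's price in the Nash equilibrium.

24.25

Mine Largo's profit: π = q_{Largo}(53 − 3q_{Largo} − 2q_{Nadir}) − 7q_{Largo}.
∂π/∂q_{Largo} = 46 − 6q_{Largo} − 2q_{Nadir} = 0 ⇒ q_{Largo} = 23/3 − (1/3)q_{Nadir}.
By symmetry q_{Nadir} = q_{Largo}; substituting into the reaction function, (4/3)q_{Largo} = 23/3 and q_{Largo} = 5.75.
P_{Largo} = 53 − 3·5.75 − 2·5.75 = 24.25.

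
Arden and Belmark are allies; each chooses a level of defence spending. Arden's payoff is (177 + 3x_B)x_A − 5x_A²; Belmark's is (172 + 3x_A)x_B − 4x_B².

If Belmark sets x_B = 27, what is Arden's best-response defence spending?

25.8

Expanding Arden's payoff: 177x_A + 3x_Bx_A − 5x_A².
∂π/∂x_A = 177 + 3x_B − 10x_A = 0, so x_A = 17.7 + 0.3x_B.
At x_B = 27: x_A = 17.7 + 0.3·27 = 25.8.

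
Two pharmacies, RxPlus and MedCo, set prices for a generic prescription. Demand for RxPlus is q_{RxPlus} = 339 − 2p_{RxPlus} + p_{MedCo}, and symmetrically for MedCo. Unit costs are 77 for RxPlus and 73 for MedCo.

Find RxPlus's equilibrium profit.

15068.48

RxPlus's profit: π = (p_{RxPlus} − 77)(339 − 2p_{RxPlus} + p_{MedCo}).
∂π/∂p_{RxPlus} = 493 − 4p_{RxPlus} + p_{MedCo} = 0 ⇒ p_{RxPlus} = 123.25 + 0.25p_{MedCo}.
Similarly p_{MedCo} = 121.25 + 0.25p_{RxPlus}.
Substituting the second reaction function into the first: p_{RxPlus} = 123.25 + 0.25(121.25 + 0.25p_{RxPlus}), which gives 0.9375p_{RxPlus} = 153.5625 ⇒ p_{RxPlus} = 163.8.
Then p_{MedCo} = 121.25 + 0.25·163.8 = 162.2.
q_{RxPlus} = 339 − 2·163.8 + 162.2 = 173.6.
Profit = (163.8 − 77)·173.6 = 15068.48.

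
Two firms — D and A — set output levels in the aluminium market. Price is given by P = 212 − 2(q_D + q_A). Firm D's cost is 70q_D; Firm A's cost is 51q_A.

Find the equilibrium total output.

50.5

Firm D's profit: π = q_D(212 − 2(q_D + q_A)) − 70q_D.
∂π/∂q_D = 142 − 4q_D − 2q_A = 0, so q_D = 35.5 − 0.5q_A.
By the same steps for A: q_A = 40.25 − 0.5q_D.
Solving the two reaction functions simultaneously: (1 − (−0.5)(−0.5))q_D = 35.5 − 0.5·40.25, so 0.75q_D = 15.375 and q_D = 20.5.
Then q_A = 40.25 − 0.5·20.5 = 30.
Total output: 20.5 + 30 = 50.5.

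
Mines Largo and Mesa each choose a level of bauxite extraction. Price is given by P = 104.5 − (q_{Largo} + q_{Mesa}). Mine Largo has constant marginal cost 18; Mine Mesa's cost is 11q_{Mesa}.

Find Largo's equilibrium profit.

Mine Largo's profit: π = q_{Largo}(104.5 − (q_{Largo} + q_{Mesa})) − 18q_{Largo}.
∂π/∂q_{Largo} = 86.5 − 2q_{Largo} − q_{Mesa} = 0, so q_{Largo} = 43.25 − 0.5q_{Mesa}.
By the same steps for Mesa: q_{Mesa} = 46.75 − 0.5q_{Largo}.
Substituting the second reaction function into the first: q_{Largo} = 43.25 − 0.5(46.75 − 0.5q_{Largo}), which gives 0.75q_{Largo} = 19.875 ⇒ q_{Largo} = 26.5.
Then q_{Mesa} = 46.75 − 0.5·26.5 = 33.5.
Price P = 104.5 − 60 = 44.5.
Largo's profit: (44.5 − 18)·26.5 = 702.25.

702.25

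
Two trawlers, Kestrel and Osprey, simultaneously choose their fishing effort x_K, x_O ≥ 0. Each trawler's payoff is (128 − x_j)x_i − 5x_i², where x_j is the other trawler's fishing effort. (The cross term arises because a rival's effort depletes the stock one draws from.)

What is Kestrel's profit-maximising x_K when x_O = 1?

12.7

Kestrel's payoff is (128 − x_O)x_K − 5x_K².
∂π/∂x_K = 128 − x_O − 10x_K = 0, so x_K = 12.8 − 0.1x_O.
At x_O = 1: x_K = 12.8 − 0.1·1 = 12.7.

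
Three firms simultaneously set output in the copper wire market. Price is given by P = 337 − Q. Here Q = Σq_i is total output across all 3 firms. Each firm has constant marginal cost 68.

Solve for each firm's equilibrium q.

67.25

A representative firm's profit is π_i = q_i(337 − Q) − 68q_i, with Q = q_i + Σ_{j≠i} q_j.
First-order condition: 269 − 2q_i − Σ_{j≠i} q_j = 0.
In a symmetric equilibrium every firm chooses the same q, so Σ_{j≠i} q_j = 2q. The condition becomes 269 − 4q = 0, giving q = 269/4 = 67.25.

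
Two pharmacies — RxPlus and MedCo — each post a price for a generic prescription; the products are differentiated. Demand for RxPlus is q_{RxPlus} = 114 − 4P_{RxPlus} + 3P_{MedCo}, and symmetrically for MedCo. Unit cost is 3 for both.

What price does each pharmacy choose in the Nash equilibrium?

RxPlus's profit: π = (P_{RxPlus} − 3)(114 − 4P_{RxPlus} + 3P_{MedCo}).
∂π/∂P_{RxPlus} = 126 − 8P_{RxPlus} + 3P_{MedCo} = 0 ⇒ P_{RxPlus} = 15.75 + 0.375P_{MedCo}.
By symmetry P_{MedCo} = P_{RxPlus}; substituting into the reaction function, 0.625P_{RxPlus} = 15.75 and P_{RxPlus} = 25.2.

25.2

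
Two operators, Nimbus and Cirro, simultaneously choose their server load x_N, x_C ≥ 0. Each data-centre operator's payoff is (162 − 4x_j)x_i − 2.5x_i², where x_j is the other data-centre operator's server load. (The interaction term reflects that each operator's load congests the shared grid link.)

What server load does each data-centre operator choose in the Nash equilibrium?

Nimbus's payoff is (162 − 4x_C)x_N − 2.5x_N².
∂π/∂x_N = 162 − 4x_C − 5x_N = 0, so x_N = 32.4 − 0.8x_C.
The game is symmetric, so in equilibrium x_C = x_N: the reaction function gives 1.8x_N = 32.4, hence x_N = 18.

18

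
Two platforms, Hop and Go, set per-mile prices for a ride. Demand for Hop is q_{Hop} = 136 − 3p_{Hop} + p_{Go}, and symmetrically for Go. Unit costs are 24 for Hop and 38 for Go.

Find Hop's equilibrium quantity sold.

Hop's profit: π = (p_{Hop} − 24)(136 − 3p_{Hop} + p_{Go}).
∂π/∂p_{Hop} = 208 − 6p_{Hop} + p_{Go} = 0 ⇒ p_{Hop} = 104/3 + (1/6)p_{Go}.
Similarly p_{Go} = 125/3 + (1/6)p_{Hop}.
Substituting the second reaction function into the first: p_{Hop} = 104/3 + (1/6)(125/3 + (1/6)p_{Hop}), which gives (35/36)p_{Hop} = 749/18 ⇒ p_{Hop} = 42.8.
Then p_{Go} = 125/3 + (1/6)·42.8 = 48.8.
q_{Hop} = 136 − 3·42.8 + 48.8 = 56.4.

56.4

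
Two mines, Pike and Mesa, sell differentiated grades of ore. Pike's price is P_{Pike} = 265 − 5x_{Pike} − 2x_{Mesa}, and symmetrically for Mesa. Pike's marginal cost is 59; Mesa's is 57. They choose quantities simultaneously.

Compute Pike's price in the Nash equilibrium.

144.625

Mine Pike's profit: π = x_{Pike}(265 − 5x_{Pike} − 2x_{Mesa}) − 59x_{Pike}.
∂π/∂x_{Pike} = 206 − 10x_{Pike} − 2x_{Mesa} = 0 ⇒ x_{Pike} = 20.6 − 0.2x_{Mesa}.
Similarly x_{Mesa} = 20.8 − 0.2x_{Pike}.
Plugging x_{Mesa} into Pike's best response: x_{Pike} = 20.6 − 0.2(20.8 − 0.2x_{Pike}) ⇒ 0.96x_{Pike} = 16.44, so x_{Pike} = 17.125.
Then x_{Mesa} = 20.8 − 0.2·17.125 = 17.375.
P_{Pike} = 265 − 5·17.125 − 2·17.375 = 144.625.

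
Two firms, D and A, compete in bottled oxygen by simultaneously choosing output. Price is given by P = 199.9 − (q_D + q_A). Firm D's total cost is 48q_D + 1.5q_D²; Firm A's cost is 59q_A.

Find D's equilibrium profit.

819.025

Firm D's profit: π = q_D(199.9 − (q_D + q_A)) − 48q_D − 1.5q_D².
∂π/∂q_D = 151.9 − 5q_D − q_A = 0, so q_D = 30.38 − 0.2q_A.
For A: ∂π/∂q_A = 140.9 − 2q_A − q_D = 0 ⇒ q_A = 70.45 − 0.5q_D.
Plugging q_A into D's best response: q_D = 30.38 − 0.2(70.45 − 0.5q_D) ⇒ 0.9q_D = 16.29, so q_D = 18.1.
Then q_A = 70.45 − 0.5·18.1 = 61.4.
Price P = 199.9 − 79.5 = 120.4.
D's profit: (120.4 − 48)·18.1 − 1.5(18.1)² = 819.025.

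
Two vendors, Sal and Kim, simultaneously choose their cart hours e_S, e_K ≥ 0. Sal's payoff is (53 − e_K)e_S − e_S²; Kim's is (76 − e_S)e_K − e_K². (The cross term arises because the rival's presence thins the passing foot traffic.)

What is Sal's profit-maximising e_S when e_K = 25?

Expanding Sal's payoff: 53e_S − e_Ke_S − e_S².
∂π/∂e_S = 53 − e_K − 2e_S = 0, so e_S = 26.5 − 0.5e_K.
At e_K = 25: e_S = 26.5 − 0.5·25 = 14.

14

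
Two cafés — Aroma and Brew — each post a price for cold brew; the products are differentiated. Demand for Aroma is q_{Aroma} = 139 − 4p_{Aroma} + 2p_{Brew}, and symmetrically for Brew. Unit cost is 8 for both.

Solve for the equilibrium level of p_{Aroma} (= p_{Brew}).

Aroma's profit: π = (p_{Aroma} − 8)(139 − 4p_{Aroma} + 2p_{Brew}).
∂π/∂p_{Aroma} = 171 − 8p_{Aroma} + 2p_{Brew} = 0 ⇒ p_{Aroma} = 21.375 + 0.25p_{Brew}.
The game is symmetric, so in equilibrium p_{Brew} = p_{Aroma}: the reaction function gives 0.75p_{Aroma} = 21.375, hence p_{Aroma} = 28.5.

28.5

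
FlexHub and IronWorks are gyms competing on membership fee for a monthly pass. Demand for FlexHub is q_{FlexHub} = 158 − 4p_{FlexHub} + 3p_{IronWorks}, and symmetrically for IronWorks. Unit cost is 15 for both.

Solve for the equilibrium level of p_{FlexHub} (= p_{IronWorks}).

43.6

FlexHub's profit: π = (p_{FlexHub} − 15)(158 − 4p_{FlexHub} + 3p_{IronWorks}).
∂π/∂p_{FlexHub} = 218 − 8p_{FlexHub} + 3p_{IronWorks} = 0 ⇒ p_{FlexHub} = 27.25 + 0.375p_{IronWorks}.
The game is symmetric, so in equilibrium p_{IronWorks} = p_{FlexHub}: the reaction function gives 0.625p_{FlexHub} = 27.25, hence p_{FlexHub} = 43.6.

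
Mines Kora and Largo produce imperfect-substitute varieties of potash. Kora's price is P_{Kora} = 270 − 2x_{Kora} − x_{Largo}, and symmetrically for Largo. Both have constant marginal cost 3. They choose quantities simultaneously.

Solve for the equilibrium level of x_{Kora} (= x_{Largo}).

53.4

Mine Kora's profit: π = x_{Kora}(270 − 2x_{Kora} − x_{Largo}) − 3x_{Kora}.
∂π/∂x_{Kora} = 267 − 4x_{Kora} − x_{Largo} = 0 ⇒ x_{Kora} = 66.75 − 0.25x_{Largo}.
By symmetry x_{Largo} = x_{Kora}; substituting into the reaction function, 1.25x_{Kora} = 66.75 and x_{Kora} = 53.4.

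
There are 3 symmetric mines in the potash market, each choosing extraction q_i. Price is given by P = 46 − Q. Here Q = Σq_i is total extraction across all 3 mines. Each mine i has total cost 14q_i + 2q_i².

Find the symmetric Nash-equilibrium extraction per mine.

A representative mine's profit is π_i = q_i(46 − Q) − 14q_i − 2q_i², with Q = q_i + Σ_{j≠i} q_j.
First-order condition: 32 − 6q_i − Σ_{j≠i} q_j = 0.
Imposing symmetry (q_j = q for all j) turns Σ_{j≠i} q_j into 2q, so 32 = 8q and q = 4.

4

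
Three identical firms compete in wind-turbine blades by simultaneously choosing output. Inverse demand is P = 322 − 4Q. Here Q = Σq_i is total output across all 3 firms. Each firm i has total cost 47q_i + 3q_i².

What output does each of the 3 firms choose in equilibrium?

A representative firm's profit is π_i = q_i(322 − 4Q) − 47q_i − 3q_i², with Q = q_i + Σ_{j≠i} q_j.
First-order condition: 275 − 14q_i − 4Σ_{j≠i} q_j = 0.
Imposing symmetry (q_j = q for all j) turns Σ_{j≠i} q_j into 2q, so 275 = 22q and q = 12.5.

12.5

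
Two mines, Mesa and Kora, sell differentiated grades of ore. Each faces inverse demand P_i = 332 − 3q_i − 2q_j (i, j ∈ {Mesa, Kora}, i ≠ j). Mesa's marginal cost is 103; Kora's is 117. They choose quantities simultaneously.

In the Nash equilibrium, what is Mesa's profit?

Mine Mesa's profit: π = q_{Mesa}(332 − 3q_{Mesa} − 2q_{Kora}) − 103q_{Mesa}.
∂π/∂q_{Mesa} = 229 − 6q_{Mesa} − 2q_{Kora} = 0 ⇒ q_{Mesa} = 229/6 − (1/3)q_{Kora}.
Similarly q_{Kora} = 215/6 − (1/3)q_{Mesa}.
Solving the two reaction functions simultaneously: (1 − (−1/3)(−1/3))q_{Mesa} = 229/6 − (1/3)·(215/6), so (8/9)q_{Mesa} = 236/9 and q_{Mesa} = 29.5.
Then q_{Kora} = 215/6 − (1/3)·29.5 = 26.
P_{Mesa} = 332 − 3·29.5 − 2·26 = 191.5.
Profit = (191.5 − 103)·29.5 = 2610.75.

2610.75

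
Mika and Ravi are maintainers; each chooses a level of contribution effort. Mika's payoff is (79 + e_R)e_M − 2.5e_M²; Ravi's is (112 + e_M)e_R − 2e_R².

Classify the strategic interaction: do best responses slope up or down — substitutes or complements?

strategic complements

Expanding Mika's payoff: 79e_M + e_Re_M − 2.5e_M².
∂π/∂e_M = 79 + e_R − 5e_M = 0, so e_M = 15.8 + 0.2e_R.
The best-response slope de_M/de_R = 0.2 > 0: the reaction function is upward-sloping, so the choices are strategic complements.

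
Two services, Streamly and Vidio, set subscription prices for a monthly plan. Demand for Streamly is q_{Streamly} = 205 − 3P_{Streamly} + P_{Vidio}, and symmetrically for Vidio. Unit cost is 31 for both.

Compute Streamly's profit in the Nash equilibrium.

Streamly's profit: π = (P_{Streamly} − 31)(205 − 3P_{Streamly} + P_{Vidio}).
∂π/∂P_{Streamly} = 298 − 6P_{Streamly} + P_{Vidio} = 0 ⇒ P_{Streamly} = 149/3 + (1/6)P_{Vidio}.
By symmetry P_{Vidio} = P_{Streamly}; substituting into the reaction function, (5/6)P_{Streamly} = 149/3 and P_{Streamly} = 59.6.
q_{Streamly} = 205 − 3·59.6 + 59.6 = 85.8.
Profit = (59.6 − 31)·85.8 = 2453.88.

2453.88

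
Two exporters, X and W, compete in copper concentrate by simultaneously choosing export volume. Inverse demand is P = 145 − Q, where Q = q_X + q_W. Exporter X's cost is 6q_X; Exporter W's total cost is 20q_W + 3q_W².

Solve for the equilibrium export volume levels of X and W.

Exporter X's profit: π = q_X(145 − (q_X + q_W)) − 6q_X.
∂π/∂q_X = 139 − 2q_X − q_W = 0, so q_X = 69.5 − 0.5q_W.
For W: ∂π/∂q_W = 125 − 8q_W − q_X = 0 ⇒ q_W = 15.625 − 0.125q_X.
Solving the two reaction functions simultaneously: (1 − (−0.5)(−0.125))q_X = 69.5 − 0.5·15.625, so 0.9375q_X = 61.6875 and q_X = 65.8.
Then q_W = 15.625 − 0.125·65.8 = 7.4.

65.8, 7.4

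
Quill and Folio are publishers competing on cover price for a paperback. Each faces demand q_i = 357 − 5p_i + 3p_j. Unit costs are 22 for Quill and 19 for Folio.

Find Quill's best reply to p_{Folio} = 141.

89

Quill's profit: π = (p_{Quill} − 22)(357 − 5p_{Quill} + 3p_{Folio}).
∂π/∂p_{Quill} = 467 − 10p_{Quill} + 3p_{Folio} = 0 ⇒ p_{Quill} = 46.7 + 0.3p_{Folio}.
At p_{Folio} = 141: p_{Quill} = 46.7 + 0.3·141 = 89.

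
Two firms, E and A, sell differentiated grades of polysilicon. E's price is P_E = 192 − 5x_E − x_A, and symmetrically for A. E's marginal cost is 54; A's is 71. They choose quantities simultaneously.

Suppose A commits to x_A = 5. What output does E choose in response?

Firm E's profit: π = x_E(192 − 5x_E − x_A) − 54x_E.
∂π/∂x_E = 138 − 10x_E − x_A = 0 ⇒ x_E = 13.8 − 0.1x_A.
At x_A = 5: x_E = 13.8 − 0.1·5 = 13.3.

13.3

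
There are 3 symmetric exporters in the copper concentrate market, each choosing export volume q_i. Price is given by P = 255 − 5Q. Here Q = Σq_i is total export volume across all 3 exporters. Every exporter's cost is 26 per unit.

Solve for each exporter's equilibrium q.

11.45

A representative exporter's profit is π_i = q_i(255 − 5Q) − 26q_i, with Q = q_i + Σ_{j≠i} q_j.
First-order condition: 229 − 10q_i − 5Σ_{j≠i} q_j = 0.
In a symmetric equilibrium every exporter chooses the same q, so Σ_{j≠i} q_j = 2q. The condition becomes 229 − 20q = 0, giving q = 229/20 = 11.45.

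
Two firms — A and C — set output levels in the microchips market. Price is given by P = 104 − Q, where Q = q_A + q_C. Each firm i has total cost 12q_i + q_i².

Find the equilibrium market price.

Firm A's profit: π = q_A(104 − (q_A + q_C)) − 12q_A − q_A².
∂π/∂q_A = 92 − 4q_A − q_C = 0, so q_A = 23 − 0.25q_C.
Setting q_A = q_C in the reaction function: q_A = 23 − 0.25q_A, so q_A = 23 / 1.25 = 18.4.
Equilibrium price: P = 104 − 36.8 = 67.2.

67.2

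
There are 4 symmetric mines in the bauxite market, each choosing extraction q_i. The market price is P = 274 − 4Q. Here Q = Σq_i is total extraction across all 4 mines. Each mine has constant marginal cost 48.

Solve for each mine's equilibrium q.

A representative mine's profit is π_i = q_i(274 − 4Q) − 48q_i, with Q = q_i + Σ_{j≠i} q_j.
First-order condition: 226 − 8q_i − 4Σ_{j≠i} q_j = 0.
In a symmetric equilibrium every mine chooses the same q, so Σ_{j≠i} q_j = 3q. The condition becomes 226 − 20q = 0, giving q = 226/20 = 11.3.

11.3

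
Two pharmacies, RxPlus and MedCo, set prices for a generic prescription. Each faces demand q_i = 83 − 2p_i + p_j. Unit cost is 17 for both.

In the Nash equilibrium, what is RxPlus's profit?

968

RxPlus's profit: π = (p_{RxPlus} − 17)(83 − 2p_{RxPlus} + p_{MedCo}).
∂π/∂p_{RxPlus} = 117 − 4p_{RxPlus} + p_{MedCo} = 0 ⇒ p_{RxPlus} = 29.25 + 0.25p_{MedCo}.
Setting p_{RxPlus} = p_{MedCo} in the reaction function: p_{RxPlus} = 29.25 + 0.25p_{RxPlus}, so p_{RxPlus} = 29.25 / 0.75 = 39.
q_{RxPlus} = 83 − 2·39 + 39 = 44.
Profit = (39 − 17)·44 = 968.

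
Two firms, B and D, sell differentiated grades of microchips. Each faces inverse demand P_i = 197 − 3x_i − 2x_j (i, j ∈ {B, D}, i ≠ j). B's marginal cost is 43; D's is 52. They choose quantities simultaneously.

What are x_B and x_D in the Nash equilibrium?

Firm B's profit: π = x_B(197 − 3x_B − 2x_D) − 43x_B.
∂π/∂x_B = 154 − 6x_B − 2x_D = 0 ⇒ x_B = 77/3 − (1/3)x_D.
Similarly x_D = 145/6 − (1/3)x_B.
Solving the two reaction functions simultaneously: (1 − (−1/3)(−1/3))x_B = 77/3 − (1/3)·(145/6), so (8/9)x_B = 317/18 and x_B = 19.8125.
Then x_D = 145/6 − (1/3)·19.8125 = 17.5625.

19.8125, 17.5625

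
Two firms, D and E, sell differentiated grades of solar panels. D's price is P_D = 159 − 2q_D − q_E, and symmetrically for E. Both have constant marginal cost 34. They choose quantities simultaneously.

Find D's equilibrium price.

Firm D's profit: π = q_D(159 − 2q_D − q_E) − 34q_D.
∂π/∂q_D = 125 − 4q_D − q_E = 0 ⇒ q_D = 31.25 − 0.25q_E.
By symmetry q_E = q_D; substituting into the reaction function, 1.25q_D = 31.25 and q_D = 25.
P_D = 159 − 2·25 − 25 = 84.

84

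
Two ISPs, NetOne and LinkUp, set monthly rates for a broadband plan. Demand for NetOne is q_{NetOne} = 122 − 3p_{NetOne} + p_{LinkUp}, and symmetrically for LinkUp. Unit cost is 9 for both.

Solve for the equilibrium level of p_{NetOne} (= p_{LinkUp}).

NetOne's profit: π = (p_{NetOne} − 9)(122 − 3p_{NetOne} + p_{LinkUp}).
∂π/∂p_{NetOne} = 149 − 6p_{NetOne} + p_{LinkUp} = 0 ⇒ p_{NetOne} = 149/6 + (1/6)p_{LinkUp}.
By symmetry p_{LinkUp} = p_{NetOne}; substituting into the reaction function, (5/6)p_{NetOne} = 149/6 and p_{NetOne} = 29.8.

29.8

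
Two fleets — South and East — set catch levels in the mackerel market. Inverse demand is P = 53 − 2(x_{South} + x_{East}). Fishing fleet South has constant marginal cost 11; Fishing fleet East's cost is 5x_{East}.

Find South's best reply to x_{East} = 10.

Fishing fleet South's profit: π = x_{South}(53 − 2(x_{South} + x_{East})) − 11x_{South}.
∂π/∂x_{South} = 42 − 4x_{South} − 2x_{East} = 0, so x_{South} = 10.5 − 0.5x_{East}.
At x_{East} = 10: x_{South} = 10.5 − 0.5·10 = 5.5.

5.5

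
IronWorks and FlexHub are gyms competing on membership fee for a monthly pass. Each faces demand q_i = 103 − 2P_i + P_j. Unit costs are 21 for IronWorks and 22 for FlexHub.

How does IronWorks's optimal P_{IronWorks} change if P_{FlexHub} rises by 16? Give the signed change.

IronWorks's profit: π = (P_{IronWorks} − 21)(103 − 2P_{IronWorks} + P_{FlexHub}).
∂π/∂P_{IronWorks} = 145 − 4P_{IronWorks} + P_{FlexHub} = 0 ⇒ P_{IronWorks} = 36.25 + 0.25P_{FlexHub}.
The reaction-function slope is 0.25, so a 16-unit rise in P_{FlexHub} moves P_{IronWorks} by 0.25 × 16 = 4. IronWorks's best response rises — the actions are strategic complements.

4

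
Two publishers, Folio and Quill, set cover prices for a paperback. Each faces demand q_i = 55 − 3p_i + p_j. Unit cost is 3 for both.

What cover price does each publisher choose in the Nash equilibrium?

Folio's profit: π = (p_{Folio} − 3)(55 − 3p_{Folio} + p_{Quill}).
∂π/∂p_{Folio} = 64 − 6p_{Folio} + p_{Quill} = 0 ⇒ p_{Folio} = 32/3 + (1/6)p_{Quill}.
Setting p_{Folio} = p_{Quill} in the reaction function: p_{Folio} = 32/3 + (1/6)p_{Folio}, so p_{Folio} = (32/3) / (5/6) = 12.8.

12.8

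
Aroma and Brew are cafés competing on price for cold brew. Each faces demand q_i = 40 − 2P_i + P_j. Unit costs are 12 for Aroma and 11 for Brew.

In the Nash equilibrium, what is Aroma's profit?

Aroma's profit: π = (P_{Aroma} − 12)(40 − 2P_{Aroma} + P_{Brew}).
∂π/∂P_{Aroma} = 64 − 4P_{Aroma} + P_{Brew} = 0 ⇒ P_{Aroma} = 16 + 0.25P_{Brew}.
Similarly P_{Brew} = 15.5 + 0.25P_{Aroma}.
Substituting the second reaction function into the first: P_{Aroma} = 16 + 0.25(15.5 + 0.25P_{Aroma}), which gives 0.9375P_{Aroma} = 19.875 ⇒ P_{Aroma} = 21.2.
Then P_{Brew} = 15.5 + 0.25·21.2 = 20.8.
q_{Aroma} = 40 − 2·21.2 + 20.8 = 18.4.
Profit = (21.2 − 12)·18.4 = 169.28.

169.28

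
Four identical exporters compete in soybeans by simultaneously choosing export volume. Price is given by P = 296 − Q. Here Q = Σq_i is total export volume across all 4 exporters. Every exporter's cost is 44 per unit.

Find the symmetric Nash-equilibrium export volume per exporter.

50.4

A representative exporter's profit is π_i = q_i(296 − Q) − 44q_i, with Q = q_i + Σ_{j≠i} q_j.
First-order condition: 252 − 2q_i − Σ_{j≠i} q_j = 0.
In a symmetric equilibrium every exporter chooses the same q, so Σ_{j≠i} q_j = 3q. The condition becomes 252 − 5q = 0, giving q = 252/5 = 50.4.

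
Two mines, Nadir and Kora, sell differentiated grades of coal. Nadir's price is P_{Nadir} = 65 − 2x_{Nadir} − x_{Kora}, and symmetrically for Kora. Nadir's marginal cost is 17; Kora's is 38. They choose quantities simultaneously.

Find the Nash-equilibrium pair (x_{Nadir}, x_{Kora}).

Mine Nadir's profit: π = x_{Nadir}(65 − 2x_{Nadir} − x_{Kora}) − 17x_{Nadir}.
∂π/∂x_{Nadir} = 48 − 4x_{Nadir} − x_{Kora} = 0 ⇒ x_{Nadir} = 12 − 0.25x_{Kora}.
Similarly x_{Kora} = 6.75 − 0.25x_{Nadir}.
Solving the two reaction functions simultaneously: (1 − (−0.25)(−0.25))x_{Nadir} = 12 − 0.25·6.75, so 0.9375x_{Nadir} = 10.3125 and x_{Nadir} = 11.
Then x_{Kora} = 6.75 − 0.25·11 = 4.

11, 4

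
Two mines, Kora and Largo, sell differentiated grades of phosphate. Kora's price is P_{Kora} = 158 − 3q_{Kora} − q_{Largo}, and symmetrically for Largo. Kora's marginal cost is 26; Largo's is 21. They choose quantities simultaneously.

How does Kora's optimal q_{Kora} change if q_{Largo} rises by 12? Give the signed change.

-2

Mine Kora's profit: π = q_{Kora}(158 − 3q_{Kora} − q_{Largo}) − 26q_{Kora}.
∂π/∂q_{Kora} = 132 − 6q_{Kora} − q_{Largo} = 0 ⇒ q_{Kora} = 22 − (1/6)q_{Largo}.
The reaction-function slope is −1/6, so a 12-unit rise in q_{Largo} moves q_{Kora} by −1/6 × 12 = −2. Kora's best response falls — the actions are strategic substitutes.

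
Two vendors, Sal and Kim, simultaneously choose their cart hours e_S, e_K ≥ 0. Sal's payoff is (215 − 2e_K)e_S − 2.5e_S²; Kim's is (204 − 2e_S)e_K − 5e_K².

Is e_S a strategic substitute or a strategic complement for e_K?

strategic substitutes

Expanding Sal's payoff: 215e_S − 2e_Ke_S − 2.5e_S².
∂π/∂e_S = 215 − 2e_K − 5e_S = 0, so e_S = 43 − 0.4e_K.
The best-response slope de_S/de_K = −0.4 < 0: the reaction function is downward-sloping, so the choices are strategic substitutes.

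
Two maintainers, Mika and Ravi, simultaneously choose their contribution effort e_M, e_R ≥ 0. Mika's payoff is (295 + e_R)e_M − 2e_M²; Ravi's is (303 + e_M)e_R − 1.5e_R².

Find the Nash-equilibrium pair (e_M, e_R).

Expanding Mika's payoff: 295e_M + e_Re_M − 2e_M².
∂π/∂e_M = 295 + e_R − 4e_M = 0, so e_M = 73.75 + 0.25e_R.
Likewise for Ravi: e_R = 101 + (1/3)e_M.
Plugging e_R into Mika's best response: e_M = 73.75 + 0.25(101 + (1/3)e_M) ⇒ (11/12)e_M = 99, so e_M = 108.
Then e_R = 101 + (1/3)·108 = 137.

108, 137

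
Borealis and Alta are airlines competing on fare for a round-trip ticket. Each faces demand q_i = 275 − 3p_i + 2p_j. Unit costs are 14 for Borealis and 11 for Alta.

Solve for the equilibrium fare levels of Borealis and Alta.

Borealis's profit: π = (p_{Borealis} − 14)(275 − 3p_{Borealis} + 2p_{Alta}).
∂π/∂p_{Borealis} = 317 − 6p_{Borealis} + 2p_{Alta} = 0 ⇒ p_{Borealis} = 317/6 + (1/3)p_{Alta}.
Similarly p_{Alta} = 154/3 + (1/3)p_{Borealis}.
Solving the two reaction functions simultaneously: (1 − (1/3)(1/3))p_{Borealis} = 317/6 + (1/3)·(154/3), so (8/9)p_{Borealis} = 1259/18 and p_{Borealis} = 78.6875.
Then p_{Alta} = 154/3 + (1/3)·78.6875 = 77.5625.

78.6875, 77.5625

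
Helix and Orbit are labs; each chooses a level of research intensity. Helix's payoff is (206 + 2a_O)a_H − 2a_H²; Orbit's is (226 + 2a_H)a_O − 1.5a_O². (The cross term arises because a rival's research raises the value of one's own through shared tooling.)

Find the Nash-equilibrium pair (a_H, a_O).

Expanding Helix's payoff: 206a_H + 2a_Oa_H − 2a_H².
∂π/∂a_H = 206 + 2a_O − 4a_H = 0, so a_H = 51.5 + 0.5a_O.
Likewise for Orbit: a_O = 226/3 + (2/3)a_H.
Substituting the second reaction function into the first: a_H = 51.5 + 0.5(226/3 + (2/3)a_H), which gives (2/3)a_H = 535/6 ⇒ a_H = 133.75.
Then a_O = 226/3 + (2/3)·133.75 = 164.5.

133.75, 164.5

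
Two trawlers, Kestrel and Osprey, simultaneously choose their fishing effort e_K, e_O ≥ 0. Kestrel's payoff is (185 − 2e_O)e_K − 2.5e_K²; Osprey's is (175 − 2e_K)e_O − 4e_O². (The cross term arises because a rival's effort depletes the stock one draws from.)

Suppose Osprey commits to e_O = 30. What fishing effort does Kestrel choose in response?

Expanding Kestrel's payoff: 185e_K − 2e_Oe_K − 2.5e_K².
∂π/∂e_K = 185 − 2e_O − 5e_K = 0, so e_K = 37 − 0.4e_O.
At e_O = 30: e_K = 37 − 0.4·30 = 25.

25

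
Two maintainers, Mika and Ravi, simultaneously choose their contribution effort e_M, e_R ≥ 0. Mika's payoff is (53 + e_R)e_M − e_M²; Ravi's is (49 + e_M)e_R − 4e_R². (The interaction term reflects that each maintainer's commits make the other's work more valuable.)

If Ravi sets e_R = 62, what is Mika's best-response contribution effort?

57.5

Expanding Mika's payoff: 53e_M + e_Re_M − e_M².
∂π/∂e_M = 53 + e_R − 2e_M = 0, so e_M = 26.5 + 0.5e_R.
At e_R = 62: e_M = 26.5 + 0.5·62 = 57.5.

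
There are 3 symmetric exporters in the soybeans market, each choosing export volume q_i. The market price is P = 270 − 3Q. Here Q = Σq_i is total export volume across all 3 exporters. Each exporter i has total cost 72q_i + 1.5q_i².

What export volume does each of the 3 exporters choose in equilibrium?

13.2

A representative exporter's profit is π_i = q_i(270 − 3Q) − 72q_i − 1.5q_i², with Q = q_i + Σ_{j≠i} q_j.
First-order condition: 198 − 9q_i − 3Σ_{j≠i} q_j = 0.
In a symmetric equilibrium every exporter chooses the same q, so Σ_{j≠i} q_j = 2q. The condition becomes 198 − 15q = 0, giving q = 198/15 = 13.2.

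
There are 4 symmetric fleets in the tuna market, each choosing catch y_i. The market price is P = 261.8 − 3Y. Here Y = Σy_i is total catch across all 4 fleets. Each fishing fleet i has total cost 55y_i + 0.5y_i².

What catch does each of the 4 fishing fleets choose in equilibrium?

12.925

A representative fishing fleet's profit is π_i = y_i(261.8 − 3Y) − 55y_i − 0.5y_i², with Y = y_i + Σ_{j≠i} y_j.
First-order condition: 206.8 − 7y_i − 3Σ_{j≠i} y_j = 0.
In a symmetric equilibrium every fishing fleet chooses the same y, so Σ_{j≠i} y_j = 3y. The condition becomes 206.8 − 16y = 0, giving y = 206.8/16 = 12.925.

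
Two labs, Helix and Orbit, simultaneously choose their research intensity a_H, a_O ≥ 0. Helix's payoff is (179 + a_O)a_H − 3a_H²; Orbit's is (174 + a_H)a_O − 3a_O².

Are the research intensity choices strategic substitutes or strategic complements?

Expanding Helix's payoff: 179a_H + a_Oa_H − 3a_H².
∂π/∂a_H = 179 + a_O − 6a_H = 0, so a_H = 179/6 + (1/6)a_O.
The best-response slope da_H/da_O = 1/6 > 0: the reaction function is upward-sloping, so the choices are strategic complements.

strategic complements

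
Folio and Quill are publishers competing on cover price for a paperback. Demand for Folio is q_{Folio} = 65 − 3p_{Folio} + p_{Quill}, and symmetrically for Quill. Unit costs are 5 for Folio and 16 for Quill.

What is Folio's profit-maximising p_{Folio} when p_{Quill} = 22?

Folio's profit: π = (p_{Folio} − 5)(65 − 3p_{Folio} + p_{Quill}).
∂π/∂p_{Folio} = 80 − 6p_{Folio} + p_{Quill} = 0 ⇒ p_{Folio} = 40/3 + (1/6)p_{Quill}.
At p_{Quill} = 22: p_{Folio} = 40/3 + (1/6)·22 = 17.

17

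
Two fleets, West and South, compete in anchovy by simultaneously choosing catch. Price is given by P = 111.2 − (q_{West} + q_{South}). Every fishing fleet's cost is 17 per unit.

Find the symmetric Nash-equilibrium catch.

Fishing fleet West's profit: π = q_{West}(111.2 − (q_{West} + q_{South})) − 17q_{West}.
∂π/∂q_{West} = 94.2 − 2q_{West} − q_{South} = 0, so q_{West} = 47.1 − 0.5q_{South}.
By symmetry q_{South} = q_{West}; substituting into the reaction function, 1.5q_{West} = 47.1 and q_{West} = 31.4.

31.4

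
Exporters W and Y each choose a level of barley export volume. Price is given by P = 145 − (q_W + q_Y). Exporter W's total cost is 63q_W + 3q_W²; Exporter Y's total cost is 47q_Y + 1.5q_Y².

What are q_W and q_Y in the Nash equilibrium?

Exporter W's profit: π = q_W(145 − (q_W + q_Y)) − 63q_W − 3q_W².
∂π/∂q_W = 82 − 8q_W − q_Y = 0, so q_W = 10.25 − 0.125q_Y.
For Y: ∂π/∂q_Y = 98 − 5q_Y − q_W = 0 ⇒ q_Y = 19.6 − 0.2q_W.
Plugging q_Y into W's best response: q_W = 10.25 − 0.125(19.6 − 0.2q_W) ⇒ 0.975q_W = 7.8, so q_W = 8.
Then q_Y = 19.6 − 0.2·8 = 18.

8, 18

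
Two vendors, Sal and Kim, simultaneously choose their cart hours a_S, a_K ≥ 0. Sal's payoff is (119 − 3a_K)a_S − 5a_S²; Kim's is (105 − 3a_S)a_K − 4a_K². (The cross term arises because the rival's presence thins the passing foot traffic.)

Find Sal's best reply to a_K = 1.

11.6

Expanding Sal's payoff: 119a_S − 3a_Ka_S − 5a_S².
∂π/∂a_S = 119 − 3a_K − 10a_S = 0, so a_S = 11.9 − 0.3a_K.
At a_K = 1: a_S = 11.9 − 0.3·1 = 11.6.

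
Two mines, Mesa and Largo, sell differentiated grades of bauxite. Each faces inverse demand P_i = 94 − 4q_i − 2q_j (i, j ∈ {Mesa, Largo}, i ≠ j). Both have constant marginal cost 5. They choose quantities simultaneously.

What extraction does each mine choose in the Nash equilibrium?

Mine Mesa's profit: π = q_{Mesa}(94 − 4q_{Mesa} − 2q_{Largo}) − 5q_{Mesa}.
∂π/∂q_{Mesa} = 89 − 8q_{Mesa} − 2q_{Largo} = 0 ⇒ q_{Mesa} = 11.125 − 0.25q_{Largo}.
The game is symmetric, so in equilibrium q_{Largo} = q_{Mesa}: the reaction function gives 1.25q_{Mesa} = 11.125, hence q_{Mesa} = 8.9.

8.9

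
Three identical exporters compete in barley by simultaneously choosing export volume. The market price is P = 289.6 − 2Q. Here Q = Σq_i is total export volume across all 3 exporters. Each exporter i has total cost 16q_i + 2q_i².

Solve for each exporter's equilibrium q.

A representative exporter's profit is π_i = q_i(289.6 − 2Q) − 16q_i − 2q_i², with Q = q_i + Σ_{j≠i} q_j.
First-order condition: 273.6 − 8q_i − 2Σ_{j≠i} q_j = 0.
In a symmetric equilibrium every exporter chooses the same q, so Σ_{j≠i} q_j = 2q. The condition becomes 273.6 − 12q = 0, giving q = 273.6/12 = 22.8.

22.8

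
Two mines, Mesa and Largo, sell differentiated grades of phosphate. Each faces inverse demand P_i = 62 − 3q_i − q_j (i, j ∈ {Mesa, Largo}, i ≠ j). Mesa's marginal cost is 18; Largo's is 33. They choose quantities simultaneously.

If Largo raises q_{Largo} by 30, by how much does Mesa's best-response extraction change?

-5

Mine Mesa's profit: π = q_{Mesa}(62 − 3q_{Mesa} − q_{Largo}) − 18q_{Mesa}.
∂π/∂q_{Mesa} = 44 − 6q_{Mesa} − q_{Largo} = 0 ⇒ q_{Mesa} = 22/3 − (1/6)q_{Largo}.
The reaction-function slope is −1/6, so a 30-unit rise in q_{Largo} moves q_{Mesa} by −1/6 × 30 = −5. Mesa's best response falls — the actions are strategic substitutes.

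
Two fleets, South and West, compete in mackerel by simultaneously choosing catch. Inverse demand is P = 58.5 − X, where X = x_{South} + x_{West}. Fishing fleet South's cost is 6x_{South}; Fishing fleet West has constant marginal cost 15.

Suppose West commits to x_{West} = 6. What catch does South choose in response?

23.25

Fishing fleet South's profit: π = x_{South}(58.5 − (x_{South} + x_{West})) − 6x_{South}.
∂π/∂x_{South} = 52.5 − 2x_{South} − x_{West} = 0, so x_{South} = 26.25 − 0.5x_{West}.
At x_{West} = 6: x_{South} = 26.25 − 0.5·6 = 23.25.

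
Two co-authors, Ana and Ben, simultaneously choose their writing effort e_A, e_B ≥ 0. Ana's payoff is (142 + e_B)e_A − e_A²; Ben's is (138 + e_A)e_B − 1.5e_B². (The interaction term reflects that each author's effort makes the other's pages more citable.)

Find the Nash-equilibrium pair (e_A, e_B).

Expanding Ana's payoff: 142e_A + e_Be_A − e_A².
∂π/∂e_A = 142 + e_B − 2e_A = 0, so e_A = 71 + 0.5e_B.
Likewise for Ben: e_B = 46 + (1/3)e_A.
Substituting the second reaction function into the first: e_A = 71 + 0.5(46 + (1/3)e_A), which gives (5/6)e_A = 94 ⇒ e_A = 112.8.
Then e_B = 46 + (1/3)·112.8 = 83.6.

112.8, 83.6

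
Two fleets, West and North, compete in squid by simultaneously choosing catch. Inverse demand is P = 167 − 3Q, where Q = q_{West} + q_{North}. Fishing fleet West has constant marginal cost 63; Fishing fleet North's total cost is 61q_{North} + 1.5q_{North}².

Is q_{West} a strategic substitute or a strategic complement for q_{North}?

strategic substitutes

Fishing fleet West's profit: π = q_{West}(167 − 3(q_{West} + q_{North})) − 63q_{West}.
∂π/∂q_{West} = 104 − 6q_{West} − 3q_{North} = 0, so q_{West} = 52/3 − 0.5q_{North}.
The best-response slope dq_{West}/dq_{North} = −0.5 < 0: the reaction function is downward-sloping, so the choices are strategic substitutes.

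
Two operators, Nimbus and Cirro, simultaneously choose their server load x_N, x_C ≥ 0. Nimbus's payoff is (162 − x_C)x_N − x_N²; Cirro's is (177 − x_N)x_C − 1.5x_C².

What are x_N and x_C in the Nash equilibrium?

Expanding Nimbus's payoff: 162x_N − x_Cx_N − x_N².
∂π/∂x_N = 162 − x_C − 2x_N = 0, so x_N = 81 − 0.5x_C.
Likewise for Cirro: x_C = 59 − (1/3)x_N.
Plugging x_C into Nimbus's best response: x_N = 81 − 0.5(59 − (1/3)x_N) ⇒ (5/6)x_N = 51.5, so x_N = 61.8.
Then x_C = 59 − (1/3)·61.8 = 38.4.

61.8, 38.4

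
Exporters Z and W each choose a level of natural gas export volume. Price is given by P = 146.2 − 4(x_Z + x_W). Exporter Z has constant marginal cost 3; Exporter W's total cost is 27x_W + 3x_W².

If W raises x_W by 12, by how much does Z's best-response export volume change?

Exporter Z's profit: π = x_Z(146.2 − 4(x_Z + x_W)) − 3x_Z.
∂π/∂x_Z = 143.2 − 8x_Z − 4x_W = 0, so x_Z = 17.9 − 0.5x_W.
The reaction-function slope is −0.5, so a 12-unit rise in x_W moves x_Z by −0.5 × 12 = −6. Z's best response falls — the actions are strategic substitutes.

-6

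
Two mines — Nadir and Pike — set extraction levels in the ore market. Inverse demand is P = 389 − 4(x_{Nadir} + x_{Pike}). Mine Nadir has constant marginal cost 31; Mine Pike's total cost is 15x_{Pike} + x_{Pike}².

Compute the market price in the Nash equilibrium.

Mine Nadir's profit: π = x_{Nadir}(389 − 4(x_{Nadir} + x_{Pike})) − 31x_{Nadir}.
∂π/∂x_{Nadir} = 358 − 8x_{Nadir} − 4x_{Pike} = 0, so x_{Nadir} = 44.75 − 0.5x_{Pike}.
For Pike: ∂π/∂x_{Pike} = 374 − 10x_{Pike} − 4x_{Nadir} = 0 ⇒ x_{Pike} = 37.4 − 0.4x_{Nadir}.
Plugging x_{Pike} into Nadir's best response: x_{Nadir} = 44.75 − 0.5(37.4 − 0.4x_{Nadir}) ⇒ 0.8x_{Nadir} = 26.05, so x_{Nadir} = 32.5625.
Then x_{Pike} = 37.4 − 0.4·32.5625 = 24.375.
Equilibrium price: P = 389 − 4·56.9375 = 161.25.

161.25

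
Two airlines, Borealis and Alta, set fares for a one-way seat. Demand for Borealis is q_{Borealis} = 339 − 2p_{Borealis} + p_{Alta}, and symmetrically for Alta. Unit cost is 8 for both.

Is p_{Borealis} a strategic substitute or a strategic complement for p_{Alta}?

strategic complements

Borealis's profit: π = (p_{Borealis} − 8)(339 − 2p_{Borealis} + p_{Alta}).
∂π/∂p_{Borealis} = 355 − 4p_{Borealis} + p_{Alta} = 0 ⇒ p_{Borealis} = 88.75 + 0.25p_{Alta}.
The best-response slope dp_{Borealis}/dp_{Alta} = 0.25 > 0: the reaction function is upward-sloping, so the choices are strategic complements.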